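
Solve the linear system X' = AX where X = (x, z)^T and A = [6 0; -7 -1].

Coefficient matrix A = [[6, 0], [-7, -1]].
Characteristic polynomial det(A - λI) = λ^2 - 5λ - 6 = 0.
Eigenvalues λ = 6, -1.
For λ=6: (A-λI) row 2 is [-7, -7], so an eigenvector is (1, -1).
For λ=-1: (A-λI) row 1 is [7, 0], so an eigenvector is (0, -1).
General solution: C_1e^(6t)(1,-1) + C_2e^(-t)(0,-1).

x(t) = C_1e^(6t), z(t) = -C_1e^(6t) - C_2e^(-t)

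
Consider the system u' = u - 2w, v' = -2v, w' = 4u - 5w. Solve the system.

Coefficient matrix A = [[1, 0, -2], [0, -2, 0], [4, 0, -5]].
det(A - λI) = 0 gives eigenvalues λ = -3, -2, -1.
For λ=-3: eigenvector (-1,0,-2).
For λ=-2: eigenvector (0,1,0).
For λ=-1: eigenvector (1,0,1).
General solution: C_1e^(-3t)(-1,0,-2) + C_2e^(-2t)(0,1,0) + C_3e^(-t)(1,0,1).

u(t) = -C_1e^(-3t) + C_3e^(-t), v(t) = C_2e^(-2t), w(t) = -2C_1e^(-3t) + C_3e^(-t)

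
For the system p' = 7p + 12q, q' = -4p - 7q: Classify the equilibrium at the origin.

saddle

A = [[7,12],[-4,-7]]; det(A-λI) = λ^2 - 1.
λ = -1, 1: opposite signs.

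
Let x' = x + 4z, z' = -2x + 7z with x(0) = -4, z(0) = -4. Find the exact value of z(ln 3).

A = [[1,4],[-2,7]]; eigenvalues λ = 3, 5.
Eigenvectors: (2,1) for λ=3, (1,1) for λ=5.
From the initial condition, c_1 = 0, c_2 = -4.
z(ln 3) = (0)(3^3)(1) + (-4)(3^5)(1) = -972.

-972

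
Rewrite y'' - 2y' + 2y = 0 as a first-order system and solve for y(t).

Let x_1 = y, x_2 = y'. Then x_1' = x_2 and x_2' = -2x_1 + 2x_2.
A = [[0,1],[-2,2]]; det(A-λI) = λ^2 - 2λ + 2.
Eigenvalues λ = 1 ± i.

y(t) = c_1e^(t)cos(t) + c_2e^(t)sin(t)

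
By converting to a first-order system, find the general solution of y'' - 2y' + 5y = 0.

Let x_1 = y, x_2 = y'. Then x_1' = x_2 and x_2' = -5x_1 + 2x_2.
A = [[0,1],[-5,2]]; det(A-λI) = λ^2 - 2λ + 5.
Eigenvalues λ = 1 ± 2i.

y(t) = c_1e^(t)cos(2t) + c_2e^(t)sin(2t)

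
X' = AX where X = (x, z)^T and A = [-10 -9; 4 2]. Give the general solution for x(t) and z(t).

Coefficient matrix A = [[-10, -9], [4, 2]].
Characteristic polynomial det(A - λI) = λ^2 + 8λ + 16 = 0.
Single eigenvalue λ = -4 with algebraic multiplicity 2.
Eigenvector v = (-3,2); generalized eigenvector w with (A-λI)w=v is (-1,1).
General solution: e^(-4t)[C_1·v + C_2·(t·v + w)].

x(t) = -3C_1e^(-4t) - 3C_2te^(-4t) - C_2e^(-4t), z(t) = 2C_1e^(-4t) + 2C_2te^(-4t) + C_2e^(-4t)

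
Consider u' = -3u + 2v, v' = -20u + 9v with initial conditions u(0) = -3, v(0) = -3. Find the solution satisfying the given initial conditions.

Coefficient matrix A = [[-3, 2], [-20, 9]].
Characteristic polynomial det(A - λI) = λ^2 - 6λ + 13 = 0.
Eigenvalues λ = 3 ± 2i (complex conjugate pair).
For λ=3+2i: an eigenvector is (0,-1) - i(-1,-3) = (0 + i, -1 + 3i).
A real fundamental pair from Re and Im of e^((3+2i)t)v: X_1 = e^(3t)(cos(2t)·(0,-1) + sin(2t)·(-1,-3)), X_2 = e^(3t)(sin(2t)·(0,-1) - cos(2t)·(-1,-3)).
General solution: K_1X_1 + K_2X_2.
Applying u(0)=-3, v(0)=-3 gives K_1=-6, K_2=-3.

u(t) = 6e^(3t)sin(2t) - 3e^(3t)cos(2t), v(t) = 21e^(3t)sin(2t) - 3e^(3t)cos(2t)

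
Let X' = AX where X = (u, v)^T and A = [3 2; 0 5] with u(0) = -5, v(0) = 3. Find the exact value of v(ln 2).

96

A = [[3,2],[0,5]]; eigenvalues λ = 3, 5.
Eigenvectors: (1,0) for λ=3, (-1,-1) for λ=5.
From the initial condition, c_1 = -8, c_2 = -3.
v(ln 2) = (-8)(2^3)(0) + (-3)(2^5)(-1) = 96.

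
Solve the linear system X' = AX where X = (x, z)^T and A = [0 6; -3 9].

Coefficient matrix A = [[0, 6], [-3, 9]].
Characteristic polynomial det(A - λI) = λ^2 - 9λ + 18 = 0.
Eigenvalues λ = 6, 3.
For λ=6: (A-λI) row 1 is [-6, 6], so an eigenvector is (1, 1).
For λ=3: (A-λI) row 1 is [-3, 6], so an eigenvector is (2, 1).
General solution: K_1e^(6t)(1,1) + K_2e^(3t)(2,1).

x(t) = K_1e^(6t) + 2K_2e^(3t), z(t) = K_1e^(6t) + K_2e^(3t)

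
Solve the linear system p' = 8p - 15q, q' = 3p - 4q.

p(t) = 2C_1e^(2t)sin(3t) + C_1e^(2t)cos(3t) + C_2e^(2t)sin(3t) - 2C_2e^(2t)cos(3t), q(t) = C_1e^(2t)sin(3t) - C_2e^(2t)cos(3t)

Coefficient matrix A = [[8, -15], [3, -4]].
Characteristic polynomial det(A - λI) = λ^2 - 4λ + 13 = 0.
Eigenvalues λ = 2 ± 3i (complex conjugate pair).
For λ=2+3i: an eigenvector is (1,0) - i(2,1) = (1 - 2i, 0 - i).
A real fundamental pair from Re and Im of e^((2+3i)t)v: X_1 = e^(2t)(cos(3t)·(1,0) + sin(3t)·(2,1)), X_2 = e^(2t)(sin(3t)·(1,0) - cos(3t)·(2,1)).
General solution: C_1X_1 + C_2X_2.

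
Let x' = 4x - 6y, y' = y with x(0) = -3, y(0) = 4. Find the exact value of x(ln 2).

-160

A = [[4,-6],[0,1]]; eigenvalues λ = 1, 4.
Eigenvectors: (-2,-1) for λ=1, (-1,0) for λ=4.
From the initial condition, c_1 = -4, c_2 = 11.
x(ln 2) = (-4)(2^1)(-2) + (11)(2^4)(-1) = -160.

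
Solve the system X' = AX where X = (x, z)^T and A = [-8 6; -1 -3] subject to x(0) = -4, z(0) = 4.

Coefficient matrix A = [[-8, 6], [-1, -3]].
Characteristic polynomial det(A - λI) = λ^2 + 11λ + 30 = 0.
Eigenvalues λ = -5, -6.
For λ=-5: (A-λI) row 1 is [-3, 6], so an eigenvector is (2, 1).
For λ=-6: (A-λI) row 1 is [-2, 6], so an eigenvector is (-3, -1).
General solution: c_1e^(-5t)(2,1) + c_2e^(-6t)(-3,-1).
Applying x(0)=-4, z(0)=4 gives c_1=16, c_2=12.

x(t) = 32e^(-5t) - 36e^(-6t), z(t) = 16e^(-5t) - 12e^(-6t)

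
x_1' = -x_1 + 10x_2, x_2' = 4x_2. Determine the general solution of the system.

Coefficient matrix A = [[-1, 10], [0, 4]].
Characteristic polynomial det(A - λI) = λ^2 - 3λ - 4 = 0.
Eigenvalues λ = -1, 4.
For λ=-1: (A-λI) row 1 is [0, 10], so an eigenvector is (1, 0).
For λ=4: (A-λI) row 1 is [-5, 10], so an eigenvector is (-2, -1).
General solution: C_1e^(-t)(1,0) + C_2e^(4t)(-2,-1).

x_1(t) = C_1e^(-t) - 2C_2e^(4t), x_2(t) = -C_2e^(4t)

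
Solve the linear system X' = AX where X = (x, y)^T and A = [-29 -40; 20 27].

x(t) = 3C_1e^(-t)sin(4t) + C_1e^(-t)cos(4t) + C_2e^(-t)sin(4t) - 3C_2e^(-t)cos(4t), y(t) = -2C_1e^(-t)sin(4t) - C_1e^(-t)cos(4t) - C_2e^(-t)sin(4t) + 2C_2e^(-t)cos(4t)

Coefficient matrix A = [[-29, -40], [20, 27]].
Characteristic polynomial det(A - λI) = λ^2 + 2λ + 17 = 0.
Eigenvalues λ = -1 ± 4i (complex conjugate pair).
For λ=-1+4i: an eigenvector is (1,-1) - i(3,-2) = (1 - 3i, -1 + 2i).
A real fundamental pair from Re and Im of e^((-1+4i)t)v: X_1 = e^(-t)(cos(4t)·(1,-1) + sin(4t)·(3,-2)), X_2 = e^(-t)(sin(4t)·(1,-1) - cos(4t)·(3,-2)).
General solution: C_1X_1 + C_2X_2.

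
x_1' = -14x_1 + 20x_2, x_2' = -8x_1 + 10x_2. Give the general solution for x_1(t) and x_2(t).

Coefficient matrix A = [[-14, 20], [-8, 10]].
Characteristic polynomial det(A - λI) = λ^2 + 4λ + 20 = 0.
Eigenvalues λ = -2 ± 4i (complex conjugate pair).
For λ=-2+4i: an eigenvector is (1,1) - i(2,1) = (1 - 2i, 1 - i).
A real fundamental pair from Re and Im of e^((-2+4i)t)v: X_1 = e^(-2t)(cos(4t)·(1,1) + sin(4t)·(2,1)), X_2 = e^(-2t)(sin(4t)·(1,1) - cos(4t)·(2,1)).
General solution: K_1X_1 + K_2X_2.

x_1(t) = 2K_1e^(-2t)sin(4t) + K_1e^(-2t)cos(4t) + K_2e^(-2t)sin(4t) - 2K_2e^(-2t)cos(4t), x_2(t) = K_1e^(-2t)sin(4t) + K_1e^(-2t)cos(4t) + K_2e^(-2t)sin(4t) - K_2e^(-2t)cos(4t)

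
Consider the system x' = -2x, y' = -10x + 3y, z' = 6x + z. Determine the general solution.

Coefficient matrix A = [[-2, 0, 0], [-10, 3, 0], [6, 0, 1]].
det(A - λI) = 0 gives eigenvalues λ = -2, 3, 1.
For λ=-2: eigenvector (1,2,-2).
For λ=3: eigenvector (0,1,0).
For λ=1: eigenvector (0,0,1).
General solution: c_1e^(-2t)(1,2,-2) + c_2e^(3t)(0,1,0) + c_3e^(t)(0,0,1).

x(t) = c_1e^(-2t), y(t) = 2c_1e^(-2t) + c_2e^(3t), z(t) = -2c_1e^(-2t) + c_3e^(t)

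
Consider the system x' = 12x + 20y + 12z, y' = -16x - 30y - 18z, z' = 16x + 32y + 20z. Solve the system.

x(t) = 2K_1e^(2t) - K_2e^(-4t) + K_3e^(4t), y(t) = -K_1e^(2t) + 2K_2e^(-4t) - K_3e^(4t), z(t) = -2K_2e^(-4t) + K_3e^(4t)

Coefficient matrix A = [[12, 20, 12], [-16, -30, -18], [16, 32, 20]].
det(A - λI) = 0 gives eigenvalues λ = 2, -4, 4.
For λ=2: eigenvector (2,-1,0).
For λ=-4: eigenvector (-1,2,-2).
For λ=4: eigenvector (1,-1,1).
General solution: K_1e^(2t)(2,-1,0) + K_2e^(-4t)(-1,2,-2) + K_3e^(4t)(1,-1,1).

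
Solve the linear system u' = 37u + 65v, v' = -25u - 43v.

u(t) = -2K_1e^(-3t)sin(5t) + 3K_1e^(-3t)cos(5t) + 3K_2e^(-3t)sin(5t) + 2K_2e^(-3t)cos(5t), v(t) = K_1e^(-3t)sin(5t) - 2K_1e^(-3t)cos(5t) - 2K_2e^(-3t)sin(5t) - K_2e^(-3t)cos(5t)

Coefficient matrix A = [[37, 65], [-25, -43]].
Characteristic polynomial det(A - λI) = λ^2 + 6λ + 34 = 0.
Eigenvalues λ = -3 ± 5i (complex conjugate pair).
For λ=-3+5i: an eigenvector is (3,-2) - i(-2,1) = (3 + 2i, -2 - i).
A real fundamental pair from Re and Im of e^((-3+5i)t)v: X_1 = e^(-3t)(cos(5t)·(3,-2) + sin(5t)·(-2,1)), X_2 = e^(-3t)(sin(5t)·(3,-2) - cos(5t)·(-2,1)).
General solution: K_1X_1 + K_2X_2.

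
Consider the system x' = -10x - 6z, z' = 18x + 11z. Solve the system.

x(t) = -K_1e^(2t) + 2K_2e^(-t), z(t) = 2K_1e^(2t) - 3K_2e^(-t)

Coefficient matrix A = [[-10, -6], [18, 11]].
Characteristic polynomial det(A - λI) = λ^2 - λ - 2 = 0.
Eigenvalues λ = 2, -1.
For λ=2: (A-λI) row 1 is [-12, -6], so an eigenvector is (-1, 2).
For λ=-1: (A-λI) row 1 is [-9, -6], so an eigenvector is (2, -3).
General solution: K_1e^(2t)(-1,2) + K_2e^(-t)(2,-3).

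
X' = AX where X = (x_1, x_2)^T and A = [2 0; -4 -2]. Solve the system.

Coefficient matrix A = [[2, 0], [-4, -2]].
Characteristic polynomial det(A - λI) = λ^2 - 4 = 0.
Eigenvalues λ = 2, -2.
For λ=2: (A-λI) row 2 is [-4, -4], so an eigenvector is (-1, 1).
For λ=-2: (A-λI) row 1 is [4, 0], so an eigenvector is (0, 1).
General solution: K_1e^(2t)(-1,1) + K_2e^(-2t)(0,1).

x_1(t) = -K_1e^(2t), x_2(t) = K_1e^(2t) + K_2e^(-2t)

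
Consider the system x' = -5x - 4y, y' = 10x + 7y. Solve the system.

x(t) = -K_1e^(t)sin(2t) + K_1e^(t)cos(2t) + K_2e^(t)sin(2t) + K_2e^(t)cos(2t), y(t) = 2K_1e^(t)sin(2t) - K_1e^(t)cos(2t) - K_2e^(t)sin(2t) - 2K_2e^(t)cos(2t)

Coefficient matrix A = [[-5, -4], [10, 7]].
Characteristic polynomial det(A - λI) = λ^2 - 2λ + 5 = 0.
Eigenvalues λ = 1 ± 2i (complex conjugate pair).
For λ=1+2i: an eigenvector is (1,-1) - i(-1,2) = (1 + i, -1 - 2i).
A real fundamental pair from Re and Im of e^((1+2i)t)v: X_1 = e^(t)(cos(2t)·(1,-1) + sin(2t)·(-1,2)), X_2 = e^(t)(sin(2t)·(1,-1) - cos(2t)·(-1,2)).
General solution: K_1X_1 + K_2X_2.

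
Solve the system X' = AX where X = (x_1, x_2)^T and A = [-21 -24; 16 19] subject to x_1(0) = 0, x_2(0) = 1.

x_1(t) = -3e^(3t) + 3e^(-5t), x_2(t) = 3e^(3t) - 2e^(-5t)

Coefficient matrix A = [[-21, -24], [16, 19]].
Characteristic polynomial det(A - λI) = λ^2 + 2λ - 15 = 0.
Eigenvalues λ = -5, 3.
For λ=-5: (A-λI) row 1 is [-16, -24], so an eigenvector is (3, -2).
For λ=3: (A-λI) row 1 is [-24, -24], so an eigenvector is (1, -1).
General solution: K_1e^(-5t)(3,-2) + K_2e^(3t)(1,-1).
Applying x_1(0)=0, x_2(0)=1 gives K_1=1, K_2=-3.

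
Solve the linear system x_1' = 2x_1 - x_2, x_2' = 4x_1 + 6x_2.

Coefficient matrix A = [[2, -1], [4, 6]].
Characteristic polynomial det(A - λI) = λ^2 - 8λ + 16 = 0.
Single eigenvalue λ = 4 with algebraic multiplicity 2.
Eigenvector v = (-1,2); generalized eigenvector w with (A-λI)w=v is (-1,3).
General solution: e^(4t)[K_1·v + K_2·(t·v + w)].

x_1(t) = -K_1e^(4t) - K_2te^(4t) - K_2e^(4t), x_2(t) = 2K_1e^(4t) + 2K_2te^(4t) + 3K_2e^(4t)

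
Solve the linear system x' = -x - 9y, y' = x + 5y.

x(t) = 3c_1e^(2t) + 3c_2te^(2t) + 2c_2e^(2t), y(t) = -c_1e^(2t) - c_2te^(2t) - c_2e^(2t)

Coefficient matrix A = [[-1, -9], [1, 5]].
Characteristic polynomial det(A - λI) = λ^2 - 4λ + 4 = 0.
Single eigenvalue λ = 2 with algebraic multiplicity 2.
Eigenvector v = (3,-1); generalized eigenvector w with (A-λI)w=v is (2,-1).
General solution: e^(2t)[c_1·v + c_2·(t·v + w)].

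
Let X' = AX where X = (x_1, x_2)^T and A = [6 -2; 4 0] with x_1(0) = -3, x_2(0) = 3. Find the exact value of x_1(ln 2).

A = [[6,-2],[4,0]]; eigenvalues λ = 4, 2.
Eigenvectors: (1,1) for λ=4, (-1,-2) for λ=2.
From the initial condition, c_1 = -9, c_2 = -6.
x_1(ln 2) = (-9)(2^4)(1) + (-6)(2^2)(-1) = -120.

-120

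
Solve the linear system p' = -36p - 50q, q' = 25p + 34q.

p(t) = 3K_1e^(-t)sin(5t) + K_1e^(-t)cos(5t) + K_2e^(-t)sin(5t) - 3K_2e^(-t)cos(5t), q(t) = -2K_1e^(-t)sin(5t) - K_1e^(-t)cos(5t) - K_2e^(-t)sin(5t) + 2K_2e^(-t)cos(5t)

Coefficient matrix A = [[-36, -50], [25, 34]].
Characteristic polynomial det(A - λI) = λ^2 + 2λ + 26 = 0.
Eigenvalues λ = -1 ± 5i (complex conjugate pair).
For λ=-1+5i: an eigenvector is (1,-1) - i(3,-2) = (1 - 3i, -1 + 2i).
A real fundamental pair from Re and Im of e^((-1+5i)t)v: X_1 = e^(-t)(cos(5t)·(1,-1) + sin(5t)·(3,-2)), X_2 = e^(-t)(sin(5t)·(1,-1) - cos(5t)·(3,-2)).
General solution: K_1X_1 + K_2X_2.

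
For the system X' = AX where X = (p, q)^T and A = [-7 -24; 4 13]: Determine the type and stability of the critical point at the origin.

A = [[-7,-24],[4,13]]; det(A-λI) = λ^2 - 6λ + 5.
λ = 1, 5: both positive.

unstable node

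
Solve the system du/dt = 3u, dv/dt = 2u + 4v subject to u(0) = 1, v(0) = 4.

u(t) = e^(3t), v(t) = 6e^(4t) - 2e^(3t)

Coefficient matrix A = [[3, 0], [2, 4]].
Characteristic polynomial det(A - λI) = λ^2 - 7λ + 12 = 0.
Eigenvalues λ = 3, 4.
For λ=3: (A-λI) row 2 is [2, 1], so an eigenvector is (1, -2).
For λ=4: (A-λI) row 1 is [-1, 0], so an eigenvector is (0, -1).
General solution: K_1e^(3t)(1,-2) + K_2e^(4t)(0,-1).
Applying u(0)=1, v(0)=4 gives K_1=1, K_2=-6.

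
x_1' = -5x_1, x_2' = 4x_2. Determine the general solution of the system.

x_1(t) = K_2e^(-5t), x_2(t) = -K_1e^(4t)

Coefficient matrix A = [[-5, 0], [0, 4]].
Characteristic polynomial det(A - λI) = λ^2 + λ - 20 = 0.
Eigenvalues λ = 4, -5.
For λ=4: (A-λI) row 1 is [-9, 0], so an eigenvector is (0, -1).
For λ=-5: (A-λI) row 2 is [0, 9], so an eigenvector is (1, 0).
General solution: K_1e^(4t)(0,-1) + K_2e^(-5t)(1,0).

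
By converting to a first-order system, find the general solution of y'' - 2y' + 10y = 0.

y(t) = c_1e^(t)cos(3t) + c_2e^(t)sin(3t)

Let x_1 = y, x_2 = y'. Then x_1' = x_2 and x_2' = -10x_1 + 2x_2.
A = [[0,1],[-10,2]]; det(A-λI) = λ^2 - 2λ + 10.
Eigenvalues λ = 1 ± 3i.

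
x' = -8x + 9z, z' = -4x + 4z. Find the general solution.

Coefficient matrix A = [[-8, 9], [-4, 4]].
Characteristic polynomial det(A - λI) = λ^2 + 4λ + 4 = 0.
Single eigenvalue λ = -2 with algebraic multiplicity 2.
Eigenvector v = (3,2); generalized eigenvector w with (A-λI)w=v is (-2,-1).
General solution: e^(-2t)[K_1·v + K_2·(t·v + w)].

x(t) = 3K_1e^(-2t) + 3K_2te^(-2t) - 2K_2e^(-2t), z(t) = 2K_1e^(-2t) + 2K_2te^(-2t) - K_2e^(-2t)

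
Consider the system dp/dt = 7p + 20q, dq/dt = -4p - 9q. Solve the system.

Coefficient matrix A = [[7, 20], [-4, -9]].
Characteristic polynomial det(A - λI) = λ^2 + 2λ + 17 = 0.
Eigenvalues λ = -1 ± 4i (complex conjugate pair).
For λ=-1+4i: an eigenvector is (-2,1) - i(1,0) = (-2 - i, 1).
A real fundamental pair from Re and Im of e^((-1+4i)t)v: X_1 = e^(-t)(cos(4t)·(-2,1) + sin(4t)·(1,0)), X_2 = e^(-t)(sin(4t)·(-2,1) - cos(4t)·(1,0)).
General solution: c_1X_1 + c_2X_2.

p(t) = c_1e^(-t)sin(4t) - 2c_1e^(-t)cos(4t) - 2c_2e^(-t)sin(4t) - c_2e^(-t)cos(4t), q(t) = c_1e^(-t)cos(4t) + c_2e^(-t)sin(4t)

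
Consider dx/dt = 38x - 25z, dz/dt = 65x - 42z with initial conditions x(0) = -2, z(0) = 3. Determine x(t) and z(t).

x(t) = -31e^(-2t)sin(5t) - 2e^(-2t)cos(5t), z(t) = -50e^(-2t)sin(5t) + 3e^(-2t)cos(5t)

Coefficient matrix A = [[38, -25], [65, -42]].
Characteristic polynomial det(A - λI) = λ^2 + 4λ + 29 = 0.
Eigenvalues λ = -2 ± 5i (complex conjugate pair).
For λ=-2+5i: an eigenvector is (-1,-2) - i(2,3) = (-1 - 2i, -2 - 3i).
A real fundamental pair from Re and Im of e^((-2+5i)t)v: X_1 = e^(-2t)(cos(5t)·(-1,-2) + sin(5t)·(2,3)), X_2 = e^(-2t)(sin(5t)·(-1,-2) - cos(5t)·(2,3)).
General solution: K_1X_1 + K_2X_2.
Applying x(0)=-2, z(0)=3 gives K_1=-12, K_2=7.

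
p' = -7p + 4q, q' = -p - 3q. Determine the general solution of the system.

Coefficient matrix A = [[-7, 4], [-1, -3]].
Characteristic polynomial det(A - λI) = λ^2 + 10λ + 25 = 0.
Single eigenvalue λ = -5 with algebraic multiplicity 2.
Eigenvector v = (2,1); generalized eigenvector w with (A-λI)w=v is (-3,-1).
General solution: e^(-5t)[K_1·v + K_2·(t·v + w)].

p(t) = 2K_1e^(-5t) + 2K_2te^(-5t) - 3K_2e^(-5t), q(t) = K_1e^(-5t) + K_2te^(-5t) - K_2e^(-5t)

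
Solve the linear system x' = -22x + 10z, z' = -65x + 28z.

x(t) = C_1e^(3t)sin(5t) - C_1e^(3t)cos(5t) - C_2e^(3t)sin(5t) - C_2e^(3t)cos(5t), z(t) = 3C_1e^(3t)sin(5t) - 2C_1e^(3t)cos(5t) - 2C_2e^(3t)sin(5t) - 3C_2e^(3t)cos(5t)

Coefficient matrix A = [[-22, 10], [-65, 28]].
Characteristic polynomial det(A - λI) = λ^2 - 6λ + 34 = 0.
Eigenvalues λ = 3 ± 5i (complex conjugate pair).
For λ=3+5i: an eigenvector is (-1,-2) - i(1,3) = (-1 - i, -2 - 3i).
A real fundamental pair from Re and Im of e^((3+5i)t)v: X_1 = e^(3t)(cos(5t)·(-1,-2) + sin(5t)·(1,3)), X_2 = e^(3t)(sin(5t)·(-1,-2) - cos(5t)·(1,3)).
General solution: C_1X_1 + C_2X_2.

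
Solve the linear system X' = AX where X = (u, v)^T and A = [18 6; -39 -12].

u(t) = -C_1e^(3t)sin(3t) + C_1e^(3t)cos(3t) + C_2e^(3t)sin(3t) + C_2e^(3t)cos(3t), v(t) = 2C_1e^(3t)sin(3t) - 3C_1e^(3t)cos(3t) - 3C_2e^(3t)sin(3t) - 2C_2e^(3t)cos(3t)

Coefficient matrix A = [[18, 6], [-39, -12]].
Characteristic polynomial det(A - λI) = λ^2 - 6λ + 18 = 0.
Eigenvalues λ = 3 ± 3i (complex conjugate pair).
For λ=3+3i: an eigenvector is (1,-3) - i(-1,2) = (1 + i, -3 - 2i).
A real fundamental pair from Re and Im of e^((3+3i)t)v: X_1 = e^(3t)(cos(3t)·(1,-3) + sin(3t)·(-1,2)), X_2 = e^(3t)(sin(3t)·(1,-3) - cos(3t)·(-1,2)).
General solution: C_1X_1 + C_2X_2.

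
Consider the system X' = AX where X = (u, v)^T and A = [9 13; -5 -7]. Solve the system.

Coefficient matrix A = [[9, 13], [-5, -7]].
Characteristic polynomial det(A - λI) = λ^2 - 2λ + 2 = 0.
Eigenvalues λ = 1 ± i (complex conjugate pair).
For λ=1+i: an eigenvector is (3,-2) - i(-2,1) = (3 + 2i, -2 - i).
A real fundamental pair from Re and Im of e^((1+i)t)v: X_1 = e^(t)(cos(t)·(3,-2) + sin(t)·(-2,1)), X_2 = e^(t)(sin(t)·(3,-2) - cos(t)·(-2,1)).
General solution: K_1X_1 + K_2X_2.

u(t) = -2K_1e^(t)sin(t) + 3K_1e^(t)cos(t) + 3K_2e^(t)sin(t) + 2K_2e^(t)cos(t), v(t) = K_1e^(t)sin(t) - 2K_1e^(t)cos(t) - 2K_2e^(t)sin(t) - K_2e^(t)cos(t)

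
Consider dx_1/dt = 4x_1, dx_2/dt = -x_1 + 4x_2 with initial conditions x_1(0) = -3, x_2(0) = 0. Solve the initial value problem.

x_1(t) = -3e^(4t), x_2(t) = 3te^(4t)

Coefficient matrix A = [[4, 0], [-1, 4]].
Characteristic polynomial det(A - λI) = λ^2 - 8λ + 16 = 0.
Single eigenvalue λ = 4 with algebraic multiplicity 2.
Eigenvector v = (0,-1); generalized eigenvector w with (A-λI)w=v is (1,-2).
General solution: e^(4t)[c_1·v + c_2·(t·v + w)].
Applying x_1(0)=-3, x_2(0)=0 gives c_1=6, c_2=-3.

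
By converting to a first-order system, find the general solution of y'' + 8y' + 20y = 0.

y(t) = K_1e^(-4t)cos(2t) + K_2e^(-4t)sin(2t)

Let x_1 = y, x_2 = y'. Then x_1' = x_2 and x_2' = -20x_1 - 8x_2.
A = [[0,1],[-20,-8]]; det(A-λI) = λ^2 + 8λ + 20.
Eigenvalues λ = -4 ± 2i.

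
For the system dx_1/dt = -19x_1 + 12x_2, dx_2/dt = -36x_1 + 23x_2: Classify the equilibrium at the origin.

A = [[-19,12],[-36,23]]; det(A-λI) = λ^2 - 4λ - 5.
λ = 5, -1: opposite signs.

saddle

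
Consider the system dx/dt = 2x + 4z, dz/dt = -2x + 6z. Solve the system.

Coefficient matrix A = [[2, 4], [-2, 6]].
Characteristic polynomial det(A - λI) = λ^2 - 8λ + 20 = 0.
Eigenvalues λ = 4 ± 2i (complex conjugate pair).
For λ=4+2i: an eigenvector is (-1,0) - i(1,1) = (-1 - i, 0 - i).
A real fundamental pair from Re and Im of e^((4+2i)t)v: X_1 = e^(4t)(cos(2t)·(-1,0) + sin(2t)·(1,1)), X_2 = e^(4t)(sin(2t)·(-1,0) - cos(2t)·(1,1)).
General solution: c_1X_1 + c_2X_2.

x(t) = c_1e^(4t)sin(2t) - c_1e^(4t)cos(2t) - c_2e^(4t)sin(2t) - c_2e^(4t)cos(2t), z(t) = c_1e^(4t)sin(2t) - c_2e^(4t)cos(2t)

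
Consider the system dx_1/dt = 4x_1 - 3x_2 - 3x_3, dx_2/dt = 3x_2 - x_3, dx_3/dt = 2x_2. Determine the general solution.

x_1(t) = C_1e^(4t) + 3C_2e^(2t) - 3C_3e^(t), x_2(t) = C_2e^(2t) - C_3e^(t), x_3(t) = C_2e^(2t) - 2C_3e^(t)

Coefficient matrix A = [[4, -3, -3], [0, 3, -1], [0, 2, 0]].
det(A - λI) = 0 gives eigenvalues λ = 4, 2, 1.
For λ=4: eigenvector (1,0,0).
For λ=2: eigenvector (3,1,1).
For λ=1: eigenvector (-3,-1,-2).
General solution: C_1e^(4t)(1,0,0) + C_2e^(2t)(3,1,1) + C_3e^(t)(-3,-1,-2).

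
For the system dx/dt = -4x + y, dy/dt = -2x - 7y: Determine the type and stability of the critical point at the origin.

A = [[-4,1],[-2,-7]]; det(A-λI) = λ^2 + 11λ + 30.
λ = -6, -5: both negative.

stable node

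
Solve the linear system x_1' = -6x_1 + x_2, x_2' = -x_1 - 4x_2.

Coefficient matrix A = [[-6, 1], [-1, -4]].
Characteristic polynomial det(A - λI) = λ^2 + 10λ + 25 = 0.
Single eigenvalue λ = -5 with algebraic multiplicity 2.
Eigenvector v = (-1,-1); generalized eigenvector w with (A-λI)w=v is (3,2).
General solution: e^(-5t)[c_1·v + c_2·(t·v + w)].

x_1(t) = -c_1e^(-5t) - c_2te^(-5t) + 3c_2e^(-5t), x_2(t) = -c_1e^(-5t) - c_2te^(-5t) + 2c_2e^(-5t)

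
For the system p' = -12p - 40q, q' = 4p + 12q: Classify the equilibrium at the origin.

center

A = [[-12,-40],[4,12]]; det(A-λI) = λ^2 + 16.
λ = 0 ± 4i: zero real part.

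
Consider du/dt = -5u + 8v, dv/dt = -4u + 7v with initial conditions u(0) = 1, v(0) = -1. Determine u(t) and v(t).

Coefficient matrix A = [[-5, 8], [-4, 7]].
Characteristic polynomial det(A - λI) = λ^2 - 2λ - 3 = 0.
Eigenvalues λ = -1, 3.
For λ=-1: (A-λI) row 1 is [-4, 8], so an eigenvector is (2, 1).
For λ=3: (A-λI) row 1 is [-8, 8], so an eigenvector is (-1, -1).
General solution: C_1e^(-t)(2,1) + C_2e^(3t)(-1,-1).
Applying u(0)=1, v(0)=-1 gives C_1=2, C_2=3.

u(t) = -3e^(3t) + 4e^(-t), v(t) = -3e^(3t) + 2e^(-t)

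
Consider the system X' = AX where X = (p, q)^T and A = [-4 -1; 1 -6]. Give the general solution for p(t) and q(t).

p(t) = -K_1e^(-5t) - K_2te^(-5t) - 3K_2e^(-5t), q(t) = -K_1e^(-5t) - K_2te^(-5t) - 2K_2e^(-5t)

Coefficient matrix A = [[-4, -1], [1, -6]].
Characteristic polynomial det(A - λI) = λ^2 + 10λ + 25 = 0.
Single eigenvalue λ = -5 with algebraic multiplicity 2.
Eigenvector v = (-1,-1); generalized eigenvector w with (A-λI)w=v is (-3,-2).
General solution: e^(-5t)[K_1·v + K_2·(t·v + w)].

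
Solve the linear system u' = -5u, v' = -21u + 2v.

u(t) = K_2e^(-5t), v(t) = -K_1e^(2t) + 3K_2e^(-5t)

Coefficient matrix A = [[-5, 0], [-21, 2]].
Characteristic polynomial det(A - λI) = λ^2 + 3λ - 10 = 0.
Eigenvalues λ = 2, -5.
For λ=2: (A-λI) row 1 is [-7, 0], so an eigenvector is (0, -1).
For λ=-5: (A-λI) row 2 is [-21, 7], so an eigenvector is (1, 3).
General solution: K_1e^(2t)(0,-1) + K_2e^(-5t)(1,3).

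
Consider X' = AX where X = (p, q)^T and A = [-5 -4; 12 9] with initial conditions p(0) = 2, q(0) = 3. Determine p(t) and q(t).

Coefficient matrix A = [[-5, -4], [12, 9]].
Characteristic polynomial det(A - λI) = λ^2 - 4λ + 3 = 0.
Eigenvalues λ = 1, 3.
For λ=1: (A-λI) row 1 is [-6, -4], so an eigenvector is (-2, 3).
For λ=3: (A-λI) row 1 is [-8, -4], so an eigenvector is (-1, 2).
General solution: K_1e^(t)(-2,3) + K_2e^(3t)(-1,2).
Applying p(0)=2, q(0)=3 gives K_1=-7, K_2=12.

p(t) = -12e^(3t) + 14e^(t), q(t) = 24e^(3t) - 21e^(t)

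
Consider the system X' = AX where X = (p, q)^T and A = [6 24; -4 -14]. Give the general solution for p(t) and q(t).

Coefficient matrix A = [[6, 24], [-4, -14]].
Characteristic polynomial det(A - λI) = λ^2 + 8λ + 12 = 0.
Eigenvalues λ = -2, -6.
For λ=-2: (A-λI) row 1 is [8, 24], so an eigenvector is (-3, 1).
For λ=-6: (A-λI) row 1 is [12, 24], so an eigenvector is (2, -1).
General solution: c_1e^(-2t)(-3,1) + c_2e^(-6t)(2,-1).

p(t) = -3c_1e^(-2t) + 2c_2e^(-6t), q(t) = c_1e^(-2t) - c_2e^(-6t)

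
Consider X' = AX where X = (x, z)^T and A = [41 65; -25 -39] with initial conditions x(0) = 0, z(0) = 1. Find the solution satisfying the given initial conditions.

Coefficient matrix A = [[41, 65], [-25, -39]].
Characteristic polynomial det(A - λI) = λ^2 - 2λ + 26 = 0.
Eigenvalues λ = 1 ± 5i (complex conjugate pair).
For λ=1+5i: an eigenvector is (3,-2) - i(-2,1) = (3 + 2i, -2 - i).
A real fundamental pair from Re and Im of e^((1+5i)t)v: X_1 = e^(t)(cos(5t)·(3,-2) + sin(5t)·(-2,1)), X_2 = e^(t)(sin(5t)·(3,-2) - cos(5t)·(-2,1)).
General solution: K_1X_1 + K_2X_2.
Applying x(0)=0, z(0)=1 gives K_1=-2, K_2=3.

x(t) = 13e^(t)sin(5t), z(t) = -8e^(t)sin(5t) + e^(t)cos(5t)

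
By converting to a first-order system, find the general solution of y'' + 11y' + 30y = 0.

Let x_1 = y, x_2 = y'. Then x_1' = x_2 and x_2' = -30x_1 - 11x_2.
A = [[0,1],[-30,-11]]; det(A-λI) = λ^2 + 11λ + 30.
Eigenvalues λ = -6, -5 with eigenvectors (1,-6), (1,-5).

y(t) = c_1e^(-6t) + c_2e^(-5t)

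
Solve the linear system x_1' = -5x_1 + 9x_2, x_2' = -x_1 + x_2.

Coefficient matrix A = [[-5, 9], [-1, 1]].
Characteristic polynomial det(A - λI) = λ^2 + 4λ + 4 = 0.
Single eigenvalue λ = -2 with algebraic multiplicity 2.
Eigenvector v = (3,1); generalized eigenvector w with (A-λI)w=v is (-1,0).
General solution: e^(-2t)[c_1·v + c_2·(t·v + w)].

x_1(t) = 3c_1e^(-2t) + 3c_2te^(-2t) - c_2e^(-2t), x_2(t) = c_1e^(-2t) + c_2te^(-2t)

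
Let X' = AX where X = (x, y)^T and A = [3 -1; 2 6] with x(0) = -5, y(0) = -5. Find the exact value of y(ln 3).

-3645

A = [[3,-1],[2,6]]; eigenvalues λ = 5, 4.
Eigenvectors: (1,-2) for λ=5, (1,-1) for λ=4.
From the initial condition, c_1 = 10, c_2 = -15.
y(ln 3) = (10)(3^5)(-2) + (-15)(3^4)(-1) = -3645.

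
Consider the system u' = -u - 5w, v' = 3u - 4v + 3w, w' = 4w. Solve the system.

Coefficient matrix A = [[-1, 0, -5], [3, -4, 3], [0, 0, 4]].
det(A - λI) = 0 gives eigenvalues λ = -1, -4, 4.
For λ=-1: eigenvector (1,1,0).
For λ=-4: eigenvector (0,1,0).
For λ=4: eigenvector (-1,0,1).
General solution: K_1e^(-t)(1,1,0) + K_2e^(-4t)(0,1,0) + K_3e^(4t)(-1,0,1).

u(t) = K_1e^(-t) - K_3e^(4t), v(t) = K_1e^(-t) + K_2e^(-4t), w(t) = K_3e^(4t)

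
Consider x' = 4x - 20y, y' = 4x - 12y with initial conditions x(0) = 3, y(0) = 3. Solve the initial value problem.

Coefficient matrix A = [[4, -20], [4, -12]].
Characteristic polynomial det(A - λI) = λ^2 + 8λ + 32 = 0.
Eigenvalues λ = -4 ± 4i (complex conjugate pair).
For λ=-4+4i: an eigenvector is (-2,-1) - i(1,0) = (-2 - i, -1).
A real fundamental pair from Re and Im of e^((-4+4i)t)v: X_1 = e^(-4t)(cos(4t)·(-2,-1) + sin(4t)·(1,0)), X_2 = e^(-4t)(sin(4t)·(-2,-1) - cos(4t)·(1,0)).
General solution: c_1X_1 + c_2X_2.
Applying x(0)=3, y(0)=3 gives c_1=-3, c_2=3.

x(t) = -9e^(-4t)sin(4t) + 3e^(-4t)cos(4t), y(t) = -3e^(-4t)sin(4t) + 3e^(-4t)cos(4t)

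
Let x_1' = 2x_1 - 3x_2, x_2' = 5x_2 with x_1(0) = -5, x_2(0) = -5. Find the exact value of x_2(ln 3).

A = [[2,-3],[0,5]]; eigenvalues λ = 2, 5.
Eigenvectors: (-1,0) for λ=2, (1,-1) for λ=5.
From the initial condition, c_1 = 10, c_2 = 5.
x_2(ln 3) = (10)(3^2)(0) + (5)(3^5)(-1) = -1215.

-1215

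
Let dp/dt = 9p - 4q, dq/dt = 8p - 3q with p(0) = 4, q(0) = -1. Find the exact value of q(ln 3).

A = [[9,-4],[8,-3]]; eigenvalues λ = 1, 5.
Eigenvectors: (-1,-2) for λ=1, (-1,-1) for λ=5.
From the initial condition, c_1 = 5, c_2 = -9.
q(ln 3) = (5)(3^1)(-2) + (-9)(3^5)(-1) = 2157.

2157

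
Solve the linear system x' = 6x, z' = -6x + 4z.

Coefficient matrix A = [[6, 0], [-6, 4]].
Characteristic polynomial det(A - λI) = λ^2 - 10λ + 24 = 0.
Eigenvalues λ = 6, 4.
For λ=6: (A-λI) row 2 is [-6, -2], so an eigenvector is (-1, 3).
For λ=4: (A-λI) row 1 is [2, 0], so an eigenvector is (0, 1).
General solution: c_1e^(6t)(-1,3) + c_2e^(4t)(0,1).

x(t) = -c_1e^(6t), z(t) = 3c_1e^(6t) + c_2e^(4t)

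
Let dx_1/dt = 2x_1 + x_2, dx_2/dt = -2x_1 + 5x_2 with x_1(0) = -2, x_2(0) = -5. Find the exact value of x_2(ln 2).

A = [[2,1],[-2,5]]; eigenvalues λ = 3, 4.
Eigenvectors: (-1,-1) for λ=3, (1,2) for λ=4.
From the initial condition, c_1 = -1, c_2 = -3.
x_2(ln 2) = (-1)(2^3)(-1) + (-3)(2^4)(2) = -88.

-88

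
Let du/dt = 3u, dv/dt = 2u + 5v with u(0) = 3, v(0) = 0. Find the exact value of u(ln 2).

A = [[3,0],[2,5]]; eigenvalues λ = 3, 5.
Eigenvectors: (1,-1) for λ=3, (0,1) for λ=5.
From the initial condition, c_1 = 3, c_2 = 3.
u(ln 2) = (3)(2^3)(1) + (3)(2^5)(0) = 24.

24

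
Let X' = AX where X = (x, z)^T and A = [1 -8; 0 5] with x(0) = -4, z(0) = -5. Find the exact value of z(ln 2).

A = [[1,-8],[0,5]]; eigenvalues λ = 1, 5.
Eigenvectors: (-1,0) for λ=1, (-2,1) for λ=5.
From the initial condition, c_1 = 14, c_2 = -5.
z(ln 2) = (14)(2^1)(0) + (-5)(2^5)(1) = -160.

-160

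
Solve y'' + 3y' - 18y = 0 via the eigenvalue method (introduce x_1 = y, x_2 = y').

y(t) = K_1e^(-6t) + K_2e^(3t)

Let x_1 = y, x_2 = y'. Then x_1' = x_2 and x_2' = 18x_1 - 3x_2.
A = [[0,1],[18,-3]]; det(A-λI) = λ^2 + 3λ - 18.
Eigenvalues λ = -6, 3 with eigenvectors (1,-6), (1,3).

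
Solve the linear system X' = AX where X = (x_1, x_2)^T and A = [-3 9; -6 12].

Coefficient matrix A = [[-3, 9], [-6, 12]].
Characteristic polynomial det(A - λI) = λ^2 - 9λ + 18 = 0.
Eigenvalues λ = 6, 3.
For λ=6: (A-λI) row 1 is [-9, 9], so an eigenvector is (1, 1).
For λ=3: (A-λI) row 1 is [-6, 9], so an eigenvector is (3, 2).
General solution: C_1e^(6t)(1,1) + C_2e^(3t)(3,2).

x_1(t) = C_1e^(6t) + 3C_2e^(3t), x_2(t) = C_1e^(6t) + 2C_2e^(3t)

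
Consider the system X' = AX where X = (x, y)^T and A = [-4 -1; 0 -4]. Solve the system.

Coefficient matrix A = [[-4, -1], [0, -4]].
Characteristic polynomial det(A - λI) = λ^2 + 8λ + 16 = 0.
Single eigenvalue λ = -4 with algebraic multiplicity 2.
Eigenvector v = (1,0); generalized eigenvector w with (A-λI)w=v is (3,-1).
General solution: e^(-4t)[K_1·v + K_2·(t·v + w)].

x(t) = K_1e^(-4t) + K_2te^(-4t) + 3K_2e^(-4t), y(t) = -K_2e^(-4t)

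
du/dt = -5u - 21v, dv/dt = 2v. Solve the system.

u(t) = 3c_1e^(2t) + c_2e^(-5t), v(t) = -c_1e^(2t)

Coefficient matrix A = [[-5, -21], [0, 2]].
Characteristic polynomial det(A - λI) = λ^2 + 3λ - 10 = 0.
Eigenvalues λ = 2, -5.
For λ=2: (A-λI) row 1 is [-7, -21], so an eigenvector is (3, -1).
For λ=-5: (A-λI) row 1 is [0, -21], so an eigenvector is (1, 0).
General solution: c_1e^(2t)(3,-1) + c_2e^(-5t)(1,0).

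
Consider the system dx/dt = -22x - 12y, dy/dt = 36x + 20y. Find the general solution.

Coefficient matrix A = [[-22, -12], [36, 20]].
Characteristic polynomial det(A - λI) = λ^2 + 2λ - 8 = 0.
Eigenvalues λ = -4, 2.
For λ=-4: (A-λI) row 1 is [-18, -12], so an eigenvector is (2, -3).
For λ=2: (A-λI) row 1 is [-24, -12], so an eigenvector is (1, -2).
General solution: C_1e^(-4t)(2,-3) + C_2e^(2t)(1,-2).

x(t) = 2C_1e^(-4t) + C_2e^(2t), y(t) = -3C_1e^(-4t) - 2C_2e^(2t)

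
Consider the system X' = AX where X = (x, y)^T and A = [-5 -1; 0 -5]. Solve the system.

Coefficient matrix A = [[-5, -1], [0, -5]].
Characteristic polynomial det(A - λI) = λ^2 + 10λ + 25 = 0.
Single eigenvalue λ = -5 with algebraic multiplicity 2.
Eigenvector v = (1,0); generalized eigenvector w with (A-λI)w=v is (-2,-1).
General solution: e^(-5t)[c_1·v + c_2·(t·v + w)].

x(t) = c_1e^(-5t) + c_2te^(-5t) - 2c_2e^(-5t), y(t) = -c_2e^(-5t)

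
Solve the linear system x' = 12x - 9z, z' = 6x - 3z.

Coefficient matrix A = [[12, -9], [6, -3]].
Characteristic polynomial det(A - λI) = λ^2 - 9λ + 18 = 0.
Eigenvalues λ = 6, 3.
For λ=6: (A-λI) row 1 is [6, -9], so an eigenvector is (-3, -2).
For λ=3: (A-λI) row 1 is [9, -9], so an eigenvector is (-1, -1).
General solution: C_1e^(6t)(-3,-2) + C_2e^(3t)(-1,-1).

x(t) = -3C_1e^(6t) - C_2e^(3t), z(t) = -2C_1e^(6t) - C_2e^(3t)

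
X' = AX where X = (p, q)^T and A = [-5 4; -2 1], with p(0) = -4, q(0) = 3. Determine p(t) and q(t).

p(t) = 10e^(-t) - 14e^(-3t), q(t) = 10e^(-t) - 7e^(-3t)

Coefficient matrix A = [[-5, 4], [-2, 1]].
Characteristic polynomial det(A - λI) = λ^2 + 4λ + 3 = 0.
Eigenvalues λ = -1, -3.
For λ=-1: (A-λI) row 1 is [-4, 4], so an eigenvector is (1, 1).
For λ=-3: (A-λI) row 1 is [-2, 4], so an eigenvector is (2, 1).
General solution: K_1e^(-t)(1,1) + K_2e^(-3t)(2,1).
Applying p(0)=-4, q(0)=3 gives K_1=10, K_2=-7.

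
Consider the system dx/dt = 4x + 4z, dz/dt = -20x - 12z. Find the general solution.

Coefficient matrix A = [[4, 4], [-20, -12]].
Characteristic polynomial det(A - λI) = λ^2 + 8λ + 32 = 0.
Eigenvalues λ = -4 ± 4i (complex conjugate pair).
For λ=-4+4i: an eigenvector is (0,-1) - i(-1,2) = (0 + i, -1 - 2i).
A real fundamental pair from Re and Im of e^((-4+4i)t)v: X_1 = e^(-4t)(cos(4t)·(0,-1) + sin(4t)·(-1,2)), X_2 = e^(-4t)(sin(4t)·(0,-1) - cos(4t)·(-1,2)).
General solution: C_1X_1 + C_2X_2.

x(t) = -C_1e^(-4t)sin(4t) + C_2e^(-4t)cos(4t), z(t) = 2C_1e^(-4t)sin(4t) - C_1e^(-4t)cos(4t) - C_2e^(-4t)sin(4t) - 2C_2e^(-4t)cos(4t)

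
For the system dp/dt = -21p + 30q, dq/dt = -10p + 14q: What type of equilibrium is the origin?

stable node

A = [[-21,30],[-10,14]]; det(A-λI) = λ^2 + 7λ + 6.
λ = -1, -6: both negative.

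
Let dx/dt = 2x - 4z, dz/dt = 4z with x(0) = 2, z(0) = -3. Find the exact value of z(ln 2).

-48

A = [[2,-4],[0,4]]; eigenvalues λ = 4, 2.
Eigenvectors: (-2,1) for λ=4, (1,0) for λ=2.
From the initial condition, c_1 = -3, c_2 = -4.
z(ln 2) = (-3)(2^4)(1) + (-4)(2^2)(0) = -48.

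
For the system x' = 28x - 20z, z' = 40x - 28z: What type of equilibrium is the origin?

center

A = [[28,-20],[40,-28]]; det(A-λI) = λ^2 + 16.
λ = 0 ± 4i: zero real part.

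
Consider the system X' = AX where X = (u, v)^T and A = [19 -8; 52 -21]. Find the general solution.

u(t) = C_1e^(-t)sin(4t) + C_1e^(-t)cos(4t) + C_2e^(-t)sin(4t) - C_2e^(-t)cos(4t), v(t) = 3C_1e^(-t)sin(4t) + 2C_1e^(-t)cos(4t) + 2C_2e^(-t)sin(4t) - 3C_2e^(-t)cos(4t)

Coefficient matrix A = [[19, -8], [52, -21]].
Characteristic polynomial det(A - λI) = λ^2 + 2λ + 17 = 0.
Eigenvalues λ = -1 ± 4i (complex conjugate pair).
For λ=-1+4i: an eigenvector is (1,2) - i(1,3) = (1 - i, 2 - 3i).
A real fundamental pair from Re and Im of e^((-1+4i)t)v: X_1 = e^(-t)(cos(4t)·(1,2) + sin(4t)·(1,3)), X_2 = e^(-t)(sin(4t)·(1,2) - cos(4t)·(1,3)).
General solution: C_1X_1 + C_2X_2.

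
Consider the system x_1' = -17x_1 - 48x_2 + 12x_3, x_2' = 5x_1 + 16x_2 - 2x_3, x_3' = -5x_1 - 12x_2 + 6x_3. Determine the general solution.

x_1(t) = -3c_1e^(3t) + 4c_2e^(-2t) - 8c_3e^(4t), x_2(t) = c_1e^(3t) - c_2e^(-2t) + 3c_3e^(4t), x_3(t) = -c_1e^(3t) + c_2e^(-2t) - 2c_3e^(4t)

Coefficient matrix A = [[-17, -48, 12], [5, 16, -2], [-5, -12, 6]].
det(A - λI) = 0 gives eigenvalues λ = 3, -2, 4.
For λ=3: eigenvector (-3,1,-1).
For λ=-2: eigenvector (4,-1,1).
For λ=4: eigenvector (-8,3,-2).
General solution: c_1e^(3t)(-3,1,-1) + c_2e^(-2t)(4,-1,1) + c_3e^(4t)(-8,3,-2).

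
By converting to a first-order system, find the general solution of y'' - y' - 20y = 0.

Let x_1 = y, x_2 = y'. Then x_1' = x_2 and x_2' = 20x_1 + x_2.
A = [[0,1],[20,1]]; det(A-λI) = λ^2 - λ - 20.
Eigenvalues λ = 5, -4 with eigenvectors (1,5), (1,-4).

y(t) = C_1e^(5t) + C_2e^(-4t)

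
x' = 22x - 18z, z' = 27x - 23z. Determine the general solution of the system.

x(t) = -2C_1e^(-5t) - C_2e^(4t), z(t) = -3C_1e^(-5t) - C_2e^(4t)

Coefficient matrix A = [[22, -18], [27, -23]].
Characteristic polynomial det(A - λI) = λ^2 + λ - 20 = 0.
Eigenvalues λ = -5, 4.
For λ=-5: (A-λI) row 1 is [27, -18], so an eigenvector is (-2, -3).
For λ=4: (A-λI) row 1 is [18, -18], so an eigenvector is (-1, -1).
General solution: C_1e^(-5t)(-2,-3) + C_2e^(4t)(-1,-1).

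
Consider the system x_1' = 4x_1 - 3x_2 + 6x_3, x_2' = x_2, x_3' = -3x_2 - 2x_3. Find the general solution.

x_1(t) = c_1e^(4t) - c_2e^(-2t) - 3c_3e^(t), x_2(t) = -c_3e^(t), x_3(t) = c_2e^(-2t) + c_3e^(t)

Coefficient matrix A = [[4, -3, 6], [0, 1, 0], [0, -3, -2]].
det(A - λI) = 0 gives eigenvalues λ = 4, -2, 1.
For λ=4: eigenvector (1,0,0).
For λ=-2: eigenvector (-1,0,1).
For λ=1: eigenvector (-3,-1,1).
General solution: c_1e^(4t)(1,0,0) + c_2e^(-2t)(-1,0,1) + c_3e^(t)(-3,-1,1).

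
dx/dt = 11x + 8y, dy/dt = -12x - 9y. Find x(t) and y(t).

Coefficient matrix A = [[11, 8], [-12, -9]].
Characteristic polynomial det(A - λI) = λ^2 - 2λ - 3 = 0.
Eigenvalues λ = 3, -1.
For λ=3: (A-λI) row 1 is [8, 8], so an eigenvector is (-1, 1).
For λ=-1: (A-λI) row 1 is [12, 8], so an eigenvector is (2, -3).
General solution: K_1e^(3t)(-1,1) + K_2e^(-t)(2,-3).

x(t) = -K_1e^(3t) + 2K_2e^(-t), y(t) = K_1e^(3t) - 3K_2e^(-t)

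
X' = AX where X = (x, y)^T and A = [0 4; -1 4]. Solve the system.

Coefficient matrix A = [[0, 4], [-1, 4]].
Characteristic polynomial det(A - λI) = λ^2 - 4λ + 4 = 0.
Single eigenvalue λ = 2 with algebraic multiplicity 2.
Eigenvector v = (-2,-1); generalized eigenvector w with (A-λI)w=v is (1,0).
General solution: e^(2t)[K_1·v + K_2·(t·v + w)].

x(t) = -2K_1e^(2t) - 2K_2te^(2t) + K_2e^(2t), y(t) = -K_1e^(2t) - K_2te^(2t)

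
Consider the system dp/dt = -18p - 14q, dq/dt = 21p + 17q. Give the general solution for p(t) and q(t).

p(t) = K_1e^(-4t) + 2K_2e^(3t), q(t) = -K_1e^(-4t) - 3K_2e^(3t)

Coefficient matrix A = [[-18, -14], [21, 17]].
Characteristic polynomial det(A - λI) = λ^2 + λ - 12 = 0.
Eigenvalues λ = -4, 3.
For λ=-4: (A-λI) row 1 is [-14, -14], so an eigenvector is (1, -1).
For λ=3: (A-λI) row 1 is [-21, -14], so an eigenvector is (2, -3).
General solution: K_1e^(-4t)(1,-1) + K_2e^(3t)(2,-3).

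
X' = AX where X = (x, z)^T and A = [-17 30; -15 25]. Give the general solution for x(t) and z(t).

Coefficient matrix A = [[-17, 30], [-15, 25]].
Characteristic polynomial det(A - λI) = λ^2 - 8λ + 25 = 0.
Eigenvalues λ = 4 ± 3i (complex conjugate pair).
For λ=4+3i: an eigenvector is (-1,-1) - i(-3,-2) = (-1 + 3i, -1 + 2i).
A real fundamental pair from Re and Im of e^((4+3i)t)v: X_1 = e^(4t)(cos(3t)·(-1,-1) + sin(3t)·(-3,-2)), X_2 = e^(4t)(sin(3t)·(-1,-1) - cos(3t)·(-3,-2)).
General solution: c_1X_1 + c_2X_2.

x(t) = -3c_1e^(4t)sin(3t) - c_1e^(4t)cos(3t) - c_2e^(4t)sin(3t) + 3c_2e^(4t)cos(3t), z(t) = -2c_1e^(4t)sin(3t) - c_1e^(4t)cos(3t) - c_2e^(4t)sin(3t) + 2c_2e^(4t)cos(3t)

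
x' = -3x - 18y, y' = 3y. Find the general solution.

Coefficient matrix A = [[-3, -18], [0, 3]].
Characteristic polynomial det(A - λI) = λ^2 - 9 = 0.
Eigenvalues λ = 3, -3.
For λ=3: (A-λI) row 1 is [-6, -18], so an eigenvector is (-3, 1).
For λ=-3: (A-λI) row 1 is [0, -18], so an eigenvector is (-1, 0).
General solution: K_1e^(3t)(-3,1) + K_2e^(-3t)(-1,0).

x(t) = -3K_1e^(3t) - K_2e^(-3t), y(t) = K_1e^(3t)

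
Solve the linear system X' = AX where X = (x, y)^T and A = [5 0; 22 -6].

x(t) = -c_2e^(5t), y(t) = -c_1e^(-6t) - 2c_2e^(5t)

Coefficient matrix A = [[5, 0], [22, -6]].
Characteristic polynomial det(A - λI) = λ^2 + λ - 30 = 0.
Eigenvalues λ = -6, 5.
For λ=-6: (A-λI) row 1 is [11, 0], so an eigenvector is (0, -1).
For λ=5: (A-λI) row 2 is [22, -11], so an eigenvector is (-1, -2).
General solution: c_1e^(-6t)(0,-1) + c_2e^(5t)(-1,-2).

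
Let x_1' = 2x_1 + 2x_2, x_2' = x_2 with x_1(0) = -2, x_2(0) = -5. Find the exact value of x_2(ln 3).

A = [[2,2],[0,1]]; eigenvalues λ = 1, 2.
Eigenvectors: (-2,1) for λ=1, (1,0) for λ=2.
From the initial condition, c_1 = -5, c_2 = -12.
x_2(ln 3) = (-5)(3^1)(1) + (-12)(3^2)(0) = -15.

-15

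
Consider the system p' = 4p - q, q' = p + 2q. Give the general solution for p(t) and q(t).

Coefficient matrix A = [[4, -1], [1, 2]].
Characteristic polynomial det(A - λI) = λ^2 - 6λ + 9 = 0.
Single eigenvalue λ = 3 with algebraic multiplicity 2.
Eigenvector v = (-1,-1); generalized eigenvector w with (A-λI)w=v is (1,2).
General solution: e^(3t)[C_1·v + C_2·(t·v + w)].

p(t) = -C_1e^(3t) - C_2te^(3t) + C_2e^(3t), q(t) = -C_1e^(3t) - C_2te^(3t) + 2C_2e^(3t)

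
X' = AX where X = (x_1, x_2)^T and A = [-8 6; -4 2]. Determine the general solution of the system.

Coefficient matrix A = [[-8, 6], [-4, 2]].
Characteristic polynomial det(A - λI) = λ^2 + 6λ + 8 = 0.
Eigenvalues λ = -2, -4.
For λ=-2: (A-λI) row 1 is [-6, 6], so an eigenvector is (1, 1).
For λ=-4: (A-λI) row 1 is [-4, 6], so an eigenvector is (3, 2).
General solution: c_1e^(-2t)(1,1) + c_2e^(-4t)(3,2).

x_1(t) = c_1e^(-2t) + 3c_2e^(-4t), x_2(t) = c_1e^(-2t) + 2c_2e^(-4t)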